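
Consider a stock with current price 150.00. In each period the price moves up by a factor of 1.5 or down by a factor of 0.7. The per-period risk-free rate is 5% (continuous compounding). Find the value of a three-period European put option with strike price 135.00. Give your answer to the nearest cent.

Risk-neutral probability p = (e^0.05 − 0.7)/(1.5 − 0.7) = 0.3513/0.8000 = 0.4391
Terminal stock prices: S_uuu = 506.2, S_uud = 236.2, S_udd = 110.2, S_ddd = 51.45
Terminal payoffs (K − S): max(-371.2, 0) = 0, max(-101.2, 0) = 0, max(24.75, 0) = 24.75, max(83.55, 0) = 83.55
Node uu (S = 337.5): V_uu = e^(−0.05)·[0.4391·0.0000 + 0.5609·0.0000] = 0.0000
Node ud (S = 157.5): V_ud = e^(−0.05)·[0.4391·0.0000 + 0.5609·24.7500] = 13.2055
Node dd (S = 73.5): V_dd = e^(−0.05)·[0.4391·24.7500 + 0.5609·83.5500] = 54.9160
Node u (S = 225): V_u = e^(−0.05)·[0.4391·0.0000 + 0.5609·13.2055] = 7.0459
Node d (S = 105): V_d = e^(−0.05)·[0.4391·13.2055 + 0.5609·54.9160] = 34.8163
Node 0 (S = 150): V_0 = e^(−0.05)·[0.4391·7.0459 + 0.5609·34.8163] = 21.5193

21.52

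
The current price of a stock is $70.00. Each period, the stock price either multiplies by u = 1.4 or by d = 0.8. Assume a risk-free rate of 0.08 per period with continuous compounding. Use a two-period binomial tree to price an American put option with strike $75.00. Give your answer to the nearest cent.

Risk-neutral probability p = (e^0.08 − 0.8)/(1.4 − 0.8) = 0.2833/0.6000 = 0.4721
Terminal stock prices: S_uu = 137.2, S_ud = 78.4, S_dd = 44.8
Terminal payoffs (K − S): max(-62.2, 0) = 0, max(-3.4, 0) = 0, max(30.2, 0) = 30.2
Node u (S = 98): continuation = e^(−0.08)·[0.4721·0.0000 + 0.5279·0.0000] = 0.0000; exercise value = 0.0000 ≤ continuation, so V_u = 0.0000
Node d (S = 56): continuation = e^(−0.08)·[0.4721·0.0000 + 0.5279·30.2000] = 14.7156; exercise value = 19.0000 > continuation, so V_d = 19.0000 (exercise)
Node 0 (S = 70): continuation = e^(−0.08)·[0.4721·0.0000 + 0.5279·19.0000] = 9.2582; exercise value = 5.0000 ≤ continuation, so V_0 = 9.2582

$9.26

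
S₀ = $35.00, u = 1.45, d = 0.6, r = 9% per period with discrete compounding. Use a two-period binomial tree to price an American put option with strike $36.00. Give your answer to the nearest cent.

Risk-neutral probability p = (1 + 0.09 − 0.6)/(1.45 − 0.6) = 0.4900/0.8500 = 0.5765
Terminal stock prices: S_uu = 73.59, S_ud = 30.45, S_dd = 12.6
Terminal payoffs (K − S): max(-37.59, 0) = 0, max(5.55, 0) = 5.55, max(23.4, 0) = 23.4
Node u (S = 50.75): continuation = 1/1.09·[0.5765·0.0000 + 0.4235·5.5500] = 2.1565; exercise value = 0.0000 ≤ continuation, so V_u = 2.1565
Node d (S = 21): continuation = 1/1.09·[0.5765·5.5500 + 0.4235·23.4000] = 12.0275; exercise value = 15.0000 > continuation, so V_d = 15.0000 (exercise)
Node 0 (S = 35): continuation = 1/1.09·[0.5765·2.1565 + 0.4235·15.0000] = 6.9689; exercise value = 1.0000 ≤ continuation, so V_0 = 6.9689

$6.97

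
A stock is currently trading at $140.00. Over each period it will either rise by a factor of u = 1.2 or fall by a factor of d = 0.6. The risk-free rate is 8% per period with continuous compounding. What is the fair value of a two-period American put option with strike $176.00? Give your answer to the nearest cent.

$36.00

Risk-neutral probability p = (e^0.08 − 0.6)/(1.2 − 0.6) = 0.4833/0.6000 = 0.8055
Terminal stock prices: S_uu = 201.6, S_ud = 100.8, S_dd = 50.4
Terminal payoffs (K − S): max(-25.6, 0) = 0, max(75.2, 0) = 75.2, max(125.6, 0) = 125.6
Node u (S = 168): continuation = e^(−0.08)·[0.8055·0.0000 + 0.1945·75.2000] = 13.5034; exercise value = 8.0000 ≤ continuation, so V_u = 13.5034
Node d (S = 84): continuation = e^(−0.08)·[0.8055·75.2000 + 0.1945·125.6000] = 78.4685; exercise value = 92.0000 > continuation, so V_d = 92.0000 (exercise)
Node 0 (S = 140): continuation = e^(−0.08)·[0.8055·13.5034 + 0.1945·92.0000] = 26.5605; exercise value = 36.0000 > continuation, so V_0 = 36.0000 (exercise)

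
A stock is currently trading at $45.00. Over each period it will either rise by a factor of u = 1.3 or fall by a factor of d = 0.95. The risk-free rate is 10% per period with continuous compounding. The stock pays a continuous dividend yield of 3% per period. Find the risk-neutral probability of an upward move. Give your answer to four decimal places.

Per-period risk-free factor R = e^0.1 = 1.1052; dividend-adjusted growth = e^(0.1−0.03) = 1.0725.
Risk-neutral probability p = (1.0725 − 0.95)/(1.3 − 0.95) = 0.1225/0.3500 = 0.3500

p = 0.3500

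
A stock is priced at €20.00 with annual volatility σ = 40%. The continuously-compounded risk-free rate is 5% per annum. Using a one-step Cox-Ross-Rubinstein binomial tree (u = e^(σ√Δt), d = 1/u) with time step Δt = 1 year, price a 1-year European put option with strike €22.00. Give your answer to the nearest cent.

€4.38

CRR parameters: u = e^(σ√Δt) = e^(0.4·√1) = 1.4918, d = 1/u = 0.6703
Per-period rate: rΔt = 0.05·1 = 0.05, so R = e^0.05 = 1.0513
Risk-neutral probability p = (e^0.05 − 0.6703)/(1.4918 − 0.6703) = 0.3810/0.8215 = 0.4637
Terminal stock prices: S_u = 29.84, S_d = 13.41
Terminal payoffs (K − S): max(-7.836, 0) = 0, max(8.594, 0) = 8.594
Node 0 (S = 20): V_0 = e^(−0.05)·[0.4637·0.0000 + 0.5363·8.5936] = 4.3838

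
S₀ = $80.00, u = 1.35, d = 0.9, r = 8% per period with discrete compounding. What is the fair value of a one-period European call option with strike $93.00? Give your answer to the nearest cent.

Risk-neutral probability p = (1 + 0.08 − 0.9)/(1.35 − 0.9) = 0.1800/0.4500 = 0.4000
Terminal stock prices: S_u = 108, S_d = 72
Terminal payoffs (S − K): max(15, 0) = 15, max(-21, 0) = 0
Node 0 (S = 80): V_0 = 1/1.08·[0.4000·15.0000 + 0.6000·0.0000] = 5.5556

$5.56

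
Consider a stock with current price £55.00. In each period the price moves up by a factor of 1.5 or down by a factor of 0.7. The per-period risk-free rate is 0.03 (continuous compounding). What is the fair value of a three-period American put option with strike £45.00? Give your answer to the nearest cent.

Risk-neutral probability p = (e^0.03 − 0.7)/(1.5 − 0.7) = 0.3305/0.8000 = 0.4131
Terminal stock prices: S_uuu = 185.6, S_uud = 86.62, S_udd = 40.42, S_ddd = 18.86
Terminal payoffs (K − S): max(-140.6, 0) = 0, max(-41.62, 0) = 0, max(4.575, 0) = 4.575, max(26.14, 0) = 26.14
Node uu (S = 123.8): continuation = e^(−0.03)·[0.4131·0.0000 + 0.5869·0.0000] = 0.0000; exercise value = 0.0000 ≤ continuation, so V_uu = 0.0000
Node ud (S = 57.75): continuation = e^(−0.03)·[0.4131·0.0000 + 0.5869·4.5750] = 2.6059; exercise value = 0.0000 ≤ continuation, so V_ud = 2.6059
Node dd (S = 26.95): continuation = e^(−0.03)·[0.4131·4.5750 + 0.5869·26.1350] = 16.7200; exercise value = 18.0500 > continuation, so V_dd = 18.0500 (exercise)
Node u (S = 82.5): continuation = e^(−0.03)·[0.4131·0.0000 + 0.5869·2.6059] = 1.4843; exercise value = 0.0000 ≤ continuation, so V_u = 1.4843
Node d (S = 38.5): continuation = e^(−0.03)·[0.4131·2.6059 + 0.5869·18.0500] = 11.3256; exercise value = 6.5000 ≤ continuation, so V_d = 11.3256
Node 0 (S = 55): continuation = e^(−0.03)·[0.4131·1.4843 + 0.5869·11.3256] = 7.0459; exercise value = 0.0000 ≤ continuation, so V_0 = 7.0459

£7.05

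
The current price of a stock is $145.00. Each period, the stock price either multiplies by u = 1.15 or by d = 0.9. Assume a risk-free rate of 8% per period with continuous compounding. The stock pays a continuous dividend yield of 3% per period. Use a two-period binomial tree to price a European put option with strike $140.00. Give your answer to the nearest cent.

Per-period risk-free factor R = e^0.08 = 1.0833; dividend-adjusted growth = e^(0.08−0.03) = 1.0513.
Risk-neutral probability p = (1.0513 − 0.9)/(1.15 − 0.9) = 0.1513/0.2500 = 0.6051
Terminal stock prices: S_uu = 191.8, S_ud = 150.1, S_dd = 117.5
Terminal payoffs (K − S): max(-51.76, 0) = 0, max(-10.08, 0) = 0, max(22.55, 0) = 22.55
Node u (S = 166.8): V_u = e^(−0.08)·[0.6051·0.0000 + 0.3949·0.0000] = 0.0000
Node d (S = 130.5): V_d = e^(−0.08)·[0.6051·0.0000 + 0.3949·22.5500] = 8.2207
Node 0 (S = 145): V_0 = e^(−0.08)·[0.6051·0.0000 + 0.3949·8.2207] = 2.9969

$3.00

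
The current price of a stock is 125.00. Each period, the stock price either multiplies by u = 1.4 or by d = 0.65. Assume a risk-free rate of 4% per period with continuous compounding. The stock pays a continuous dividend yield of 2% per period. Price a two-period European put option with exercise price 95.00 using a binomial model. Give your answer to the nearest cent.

9.99

Per-period risk-free factor R = e^0.04 = 1.0408; dividend-adjusted growth = e^(0.04−0.02) = 1.0202.
Risk-neutral probability p = (1.0202 − 0.65)/(1.4 − 0.65) = 0.3702/0.7500 = 0.4936
Terminal stock prices: S_uu = 245, S_ud = 113.8, S_dd = 52.81
Terminal payoffs (K − S): max(-150, 0) = 0, max(-18.75, 0) = 0, max(42.19, 0) = 42.19
Node u (S = 175): V_u = e^(−0.04)·[0.4936·0.0000 + 0.5064·0.0000] = 0.0000
Node d (S = 81.25): V_d = e^(−0.04)·[0.4936·0.0000 + 0.5064·42.1875] = 20.5260
Node 0 (S = 125): V_0 = e^(−0.04)·[0.4936·0.0000 + 0.5064·20.5260] = 9.9868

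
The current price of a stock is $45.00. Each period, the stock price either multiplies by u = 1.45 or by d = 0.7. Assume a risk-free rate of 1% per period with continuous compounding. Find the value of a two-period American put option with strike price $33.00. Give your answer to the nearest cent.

Risk-neutral probability p = (e^0.01 − 0.7)/(1.45 − 0.7) = 0.3101/0.7500 = 0.4134
Terminal stock prices: S_uu = 94.61, S_ud = 45.67, S_dd = 22.05
Terminal payoffs (K − S): max(-61.61, 0) = 0, max(-12.67, 0) = 0, max(10.95, 0) = 10.95
Node u (S = 65.25): continuation = e^(−0.01)·[0.4134·0.0000 + 0.5866·0.0000] = 0.0000; exercise value = 0.0000 ≤ continuation, so V_u = 0.0000
Node d (S = 31.5): continuation = e^(−0.01)·[0.4134·0.0000 + 0.5866·10.9500] = 6.3594; exercise value = 1.5000 ≤ continuation, so V_d = 6.3594
Node 0 (S = 45): continuation = e^(−0.01)·[0.4134·0.0000 + 0.5866·6.3594] = 3.6933; exercise value = 0.0000 ≤ continuation, so V_0 = 3.6933

$3.69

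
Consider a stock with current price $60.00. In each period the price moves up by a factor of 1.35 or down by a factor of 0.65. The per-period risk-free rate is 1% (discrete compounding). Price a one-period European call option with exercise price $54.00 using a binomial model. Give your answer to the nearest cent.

Risk-neutral probability p = (1 + 0.01 − 0.65)/(1.35 − 0.65) = 0.3600/0.7000 = 0.5143
Terminal stock prices: S_u = 81, S_d = 39
Terminal payoffs (S − K): max(27, 0) = 27, max(-15, 0) = 0
Node 0 (S = 60): V_0 = 1/1.01·[0.5143·27.0000 + 0.4857·0.0000] = 13.7482

$13.75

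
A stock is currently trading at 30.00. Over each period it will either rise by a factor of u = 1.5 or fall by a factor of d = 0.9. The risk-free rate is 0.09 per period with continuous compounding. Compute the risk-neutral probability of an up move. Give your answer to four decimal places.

p = 0.3236

Risk-neutral probability p = (e^0.09 − 0.9)/(1.5 − 0.9) = 0.1942/0.6000 = 0.3236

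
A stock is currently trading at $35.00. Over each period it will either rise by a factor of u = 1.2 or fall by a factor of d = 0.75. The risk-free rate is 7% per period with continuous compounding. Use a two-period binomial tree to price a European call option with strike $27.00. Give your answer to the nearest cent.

Risk-neutral probability p = (e^0.07 − 0.75)/(1.2 − 0.75) = 0.3225/0.4500 = 0.7167
Terminal stock prices: S_uu = 50.4, S_ud = 31.5, S_dd = 19.69
Terminal payoffs (S − K): max(23.4, 0) = 23.4, max(4.5, 0) = 4.5, max(-7.312, 0) = 0
Node u (S = 42): V_u = e^(−0.07)·[0.7167·23.4000 + 0.2833·4.5000] = 16.8254
Node d (S = 26.25): V_d = e^(−0.07)·[0.7167·4.5000 + 0.2833·0.0000] = 3.0070
Node 0 (S = 35): V_0 = e^(−0.07)·[0.7167·16.8254 + 0.2833·3.0070] = 12.0376

$12.04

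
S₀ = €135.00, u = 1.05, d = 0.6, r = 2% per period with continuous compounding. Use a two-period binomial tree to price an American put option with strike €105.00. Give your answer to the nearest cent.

Risk-neutral probability p = (e^0.02 − 0.6)/(1.05 − 0.6) = 0.4202/0.4500 = 0.9338
Terminal stock prices: S_uu = 148.8, S_ud = 85.05, S_dd = 48.6
Terminal payoffs (K − S): max(-43.84, 0) = 0, max(19.95, 0) = 19.95, max(56.4, 0) = 56.4
Node u (S = 141.8): continuation = e^(−0.02)·[0.9338·0.0000 + 0.0662·19.9500] = 1.2949; exercise value = 0.0000 ≤ continuation, so V_u = 1.2949
Node d (S = 81): continuation = e^(−0.02)·[0.9338·19.9500 + 0.0662·56.4000] = 21.9209; exercise value = 24.0000 > continuation, so V_d = 24.0000 (exercise)
Node 0 (S = 135): continuation = e^(−0.02)·[0.9338·1.2949 + 0.0662·24.0000] = 2.7430; exercise value = 0.0000 ≤ continuation, so V_0 = 2.7430

€2.74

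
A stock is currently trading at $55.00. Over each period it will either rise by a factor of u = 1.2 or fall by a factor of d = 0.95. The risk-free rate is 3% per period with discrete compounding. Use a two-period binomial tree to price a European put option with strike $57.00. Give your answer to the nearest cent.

$3.21

Risk-neutral probability p = (1 + 0.03 − 0.95)/(1.2 − 0.95) = 0.0800/0.2500 = 0.3200
Terminal stock prices: S_uu = 79.2, S_ud = 62.7, S_dd = 49.64
Terminal payoffs (K − S): max(-22.2, 0) = 0, max(-5.7, 0) = 0, max(7.363, 0) = 7.363
Node u (S = 66): V_u = 1/1.03·[0.3200·0.0000 + 0.6800·0.0000] = 0.0000
Node d (S = 52.25): V_d = 1/1.03·[0.3200·0.0000 + 0.6800·7.3625] = 4.8607
Node 0 (S = 55): V_0 = 1/1.03·[0.3200·0.0000 + 0.6800·4.8607] = 3.2090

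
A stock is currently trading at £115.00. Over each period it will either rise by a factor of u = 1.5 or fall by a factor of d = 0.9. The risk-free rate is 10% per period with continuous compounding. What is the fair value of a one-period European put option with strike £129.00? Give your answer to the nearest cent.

Risk-neutral probability p = (e^0.1 − 0.9)/(1.5 − 0.9) = 0.2052/0.6000 = 0.3420
Terminal stock prices: S_u = 172.5, S_d = 103.5
Terminal payoffs (K − S): max(-43.5, 0) = 0, max(25.5, 0) = 25.5
Node 0 (S = 115): V_0 = e^(−0.1)·[0.3420·0.0000 + 0.6580·25.5000] = 15.1834

£15.18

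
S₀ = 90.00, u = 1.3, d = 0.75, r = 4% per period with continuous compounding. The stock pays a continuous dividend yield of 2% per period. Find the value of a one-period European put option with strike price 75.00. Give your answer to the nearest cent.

Per-period risk-free factor R = e^0.04 = 1.0408; dividend-adjusted growth = e^(0.04−0.02) = 1.0202.
Risk-neutral probability p = (1.0202 − 0.75)/(1.3 − 0.75) = 0.2702/0.5500 = 0.4913
Terminal stock prices: S_u = 117, S_d = 67.5
Terminal payoffs (K − S): max(-42, 0) = 0, max(7.5, 0) = 7.5
Node 0 (S = 90): V_0 = e^(−0.04)·[0.4913·0.0000 + 0.5087·7.5000] = 3.6658

3.67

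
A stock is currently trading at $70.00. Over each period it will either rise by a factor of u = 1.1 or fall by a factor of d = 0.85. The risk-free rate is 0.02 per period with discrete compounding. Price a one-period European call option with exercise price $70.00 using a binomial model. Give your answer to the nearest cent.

Risk-neutral probability p = (1 + 0.02 − 0.85)/(1.1 − 0.85) = 0.1700/0.2500 = 0.6800
Terminal stock prices: S_u = 77, S_d = 59.5
Terminal payoffs (S − K): max(7, 0) = 7, max(-10.5, 0) = 0
Node 0 (S = 70): V_0 = 1/1.02·[0.6800·7.0000 + 0.3200·0.0000] = 4.6667

$4.67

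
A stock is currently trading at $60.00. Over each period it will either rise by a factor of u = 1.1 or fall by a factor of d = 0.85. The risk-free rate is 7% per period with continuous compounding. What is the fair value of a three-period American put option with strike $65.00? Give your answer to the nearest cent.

$5.00

Risk-neutral probability p = (e^0.07 − 0.85)/(1.1 − 0.85) = 0.2225/0.2500 = 0.8900
Terminal stock prices: S_uuu = 79.86, S_uud = 61.71, S_udd = 47.68, S_ddd = 36.85
Terminal payoffs (K − S): max(-14.86, 0) = 0, max(3.29, 0) = 3.29, max(17.32, 0) = 17.32, max(28.15, 0) = 28.15
Node uu (S = 72.6): continuation = e^(−0.07)·[0.8900·0.0000 + 0.1100·3.2900] = 0.3373; exercise value = 0.0000 ≤ continuation, so V_uu = 0.3373
Node ud (S = 56.1): continuation = e^(−0.07)·[0.8900·3.2900 + 0.1100·17.3150] = 4.5056; exercise value = 8.9000 > continuation, so V_ud = 8.9000 (exercise)
Node dd (S = 43.35): continuation = e^(−0.07)·[0.8900·17.3150 + 0.1100·28.1525] = 17.2556; exercise value = 21.6500 > continuation, so V_dd = 21.6500 (exercise)
Node u (S = 66): continuation = e^(−0.07)·[0.8900·0.3373 + 0.1100·8.9000] = 1.1925; exercise value = 0.0000 ≤ continuation, so V_u = 1.1925
Node d (S = 51): continuation = e^(−0.07)·[0.8900·8.9000 + 0.1100·21.6500] = 9.6056; exercise value = 14.0000 > continuation, so V_d = 14.0000 (exercise)
Node 0 (S = 60): continuation = e^(−0.07)·[0.8900·1.1925 + 0.1100·14.0000] = 2.4251; exercise value = 5.0000 > continuation, so V_0 = 5.0000 (exercise)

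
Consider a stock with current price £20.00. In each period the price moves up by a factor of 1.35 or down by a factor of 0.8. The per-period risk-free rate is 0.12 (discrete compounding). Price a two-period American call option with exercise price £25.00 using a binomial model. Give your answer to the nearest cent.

Risk-neutral probability p = (1 + 0.12 − 0.8)/(1.35 − 0.8) = 0.3200/0.5500 = 0.5818
Terminal stock prices: S_uu = 36.45, S_ud = 21.6, S_dd = 12.8
Terminal payoffs (S − K): max(11.45, 0) = 11.45, max(-3.4, 0) = 0, max(-12.2, 0) = 0
Node u (S = 27): continuation = 1/1.12·[0.5818·11.4500 + 0.4182·0.0000] = 5.9481; exercise value = 2.0000 ≤ continuation, so V_u = 5.9481
Node d (S = 16): continuation = 1/1.12·[0.5818·0.0000 + 0.4182·0.0000] = 0.0000; exercise value = 0.0000 ≤ continuation, so V_d = 0.0000
Node 0 (S = 20): continuation = 1/1.12·[0.5818·5.9481 + 0.4182·0.0000] = 3.0899; exercise value = 0.0000 ≤ continuation, so V_0 = 3.0899

£3.09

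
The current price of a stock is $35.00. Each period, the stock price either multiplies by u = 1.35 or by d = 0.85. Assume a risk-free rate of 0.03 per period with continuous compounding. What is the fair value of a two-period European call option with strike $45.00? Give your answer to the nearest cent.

$2.30

Risk-neutral probability p = (e^0.03 − 0.85)/(1.35 − 0.85) = 0.1805/0.5000 = 0.3609
Terminal stock prices: S_uu = 63.79, S_ud = 40.16, S_dd = 25.29
Terminal payoffs (S − K): max(18.79, 0) = 18.79, max(-4.837, 0) = 0, max(-19.71, 0) = 0
Node u (S = 47.25): V_u = e^(−0.03)·[0.3609·18.7875 + 0.6391·0.0000] = 6.5802
Node d (S = 29.75): V_d = e^(−0.03)·[0.3609·0.0000 + 0.6391·0.0000] = 0.0000
Node 0 (S = 35): V_0 = e^(−0.03)·[0.3609·6.5802 + 0.6391·0.0000] = 2.3047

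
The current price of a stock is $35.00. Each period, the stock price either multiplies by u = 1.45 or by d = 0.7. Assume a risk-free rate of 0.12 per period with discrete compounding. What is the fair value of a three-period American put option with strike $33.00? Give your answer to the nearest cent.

$3.97

Risk-neutral probability p = (1 + 0.12 − 0.7)/(1.45 − 0.7) = 0.4200/0.7500 = 0.5600
Terminal stock prices: S_uuu = 106.7, S_uud = 51.51, S_udd = 24.87, S_ddd = 12
Terminal payoffs (K − S): max(-73.7, 0) = 0, max(-18.51, 0) = 0, max(8.133, 0) = 8.133, max(21, 0) = 21
Node uu (S = 73.59): continuation = 1/1.12·[0.5600·0.0000 + 0.4400·0.0000] = 0.0000; exercise value = 0.0000 ≤ continuation, so V_uu = 0.0000
Node ud (S = 35.52): continuation = 1/1.12·[0.5600·0.0000 + 0.4400·8.1325] = 3.1949; exercise value = 0.0000 ≤ continuation, so V_ud = 3.1949
Node dd (S = 17.15): continuation = 1/1.12·[0.5600·8.1325 + 0.4400·20.9950] = 12.3143; exercise value = 15.8500 > continuation, so V_dd = 15.8500 (exercise)
Node u (S = 50.75): continuation = 1/1.12·[0.5600·0.0000 + 0.4400·3.1949] = 1.2551; exercise value = 0.0000 ≤ continuation, so V_u = 1.2551
Node d (S = 24.5): continuation = 1/1.12·[0.5600·3.1949 + 0.4400·15.8500] = 7.8242; exercise value = 8.5000 > continuation, so V_d = 8.5000 (exercise)
Node 0 (S = 35): continuation = 1/1.12·[0.5600·1.2551 + 0.4400·8.5000] = 3.9669; exercise value = 0.0000 ≤ continuation, so V_0 = 3.9669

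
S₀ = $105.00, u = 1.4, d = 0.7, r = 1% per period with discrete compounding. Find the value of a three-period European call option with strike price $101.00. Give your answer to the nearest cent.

Risk-neutral probability p = (1 + 0.01 − 0.7)/(1.4 − 0.7) = 0.3100/0.7000 = 0.4429
Terminal stock prices: S_uuu = 288.1, S_uud = 144.1, S_udd = 72.03, S_ddd = 36.01
Terminal payoffs (S − K): max(187.1, 0) = 187.1, max(43.06, 0) = 43.06, max(-28.97, 0) = 0, max(-64.99, 0) = 0
Node uu (S = 205.8): V_uu = 1/1.01·[0.4429·187.1200 + 0.5571·43.0600] = 105.8000
Node ud (S = 102.9): V_ud = 1/1.01·[0.4429·43.0600 + 0.5571·0.0000] = 18.8806
Node dd (S = 51.45): V_dd = 1/1.01·[0.4429·0.0000 + 0.5571·0.0000] = 0.0000
Node u (S = 147): V_u = 1/1.01·[0.4429·105.8000 + 0.5571·18.8806] = 56.8054
Node d (S = 73.5): V_d = 1/1.01·[0.4429·18.8806 + 0.5571·0.0000] = 8.2786
Node 0 (S = 105): V_0 = 1/1.01·[0.4429·56.8054 + 0.5571·8.2786] = 29.4743

$29.47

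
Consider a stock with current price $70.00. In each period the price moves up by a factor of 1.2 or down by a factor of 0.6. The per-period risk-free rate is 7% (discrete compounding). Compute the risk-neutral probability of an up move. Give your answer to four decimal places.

p = 0.7833

Risk-neutral probability p = (1 + 0.07 − 0.6)/(1.2 − 0.6) = 0.4700/0.6000 = 0.7833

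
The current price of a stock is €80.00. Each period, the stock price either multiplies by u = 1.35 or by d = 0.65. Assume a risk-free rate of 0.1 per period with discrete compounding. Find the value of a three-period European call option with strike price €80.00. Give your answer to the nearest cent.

Risk-neutral probability p = (1 + 0.1 − 0.65)/(1.35 − 0.65) = 0.4500/0.7000 = 0.6429
Terminal stock prices: S_uuu = 196.8, S_uud = 94.77, S_udd = 45.63, S_ddd = 21.97
Terminal payoffs (S − K): max(116.8, 0) = 116.8, max(14.77, 0) = 14.77, max(-34.37, 0) = 0, max(-58.03, 0) = 0
Node uu (S = 145.8): V_uu = 1/1.1·[0.6429·116.8300 + 0.3571·14.7700] = 73.0727
Node ud (S = 70.2): V_ud = 1/1.1·[0.6429·14.7700 + 0.3571·0.0000] = 8.6318
Node dd (S = 33.8): V_dd = 1/1.1·[0.6429·0.0000 + 0.3571·0.0000] = 0.0000
Node u (S = 108): V_u = 1/1.1·[0.6429·73.0727 + 0.3571·8.6318] = 45.5074
Node d (S = 52): V_d = 1/1.1·[0.6429·8.6318 + 0.3571·0.0000] = 5.0446
Node 0 (S = 80): V_0 = 1/1.1·[0.6429·45.5074 + 0.3571·5.0446] = 28.2331

€28.23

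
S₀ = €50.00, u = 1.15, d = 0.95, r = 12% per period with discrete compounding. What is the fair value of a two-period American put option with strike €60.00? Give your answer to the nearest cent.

€10.00

Risk-neutral probability p = (1 + 0.12 − 0.95)/(1.15 − 0.95) = 0.1700/0.2000 = 0.8500
Terminal stock prices: S_uu = 66.12, S_ud = 54.62, S_dd = 45.12
Terminal payoffs (K − S): max(-6.125, 0) = 0, max(5.375, 0) = 5.375, max(14.88, 0) = 14.88
Node u (S = 57.5): continuation = 1/1.12·[0.8500·0.0000 + 0.1500·5.3750] = 0.7199; exercise value = 2.5000 > continuation, so V_u = 2.5000 (exercise)
Node d (S = 47.5): continuation = 1/1.12·[0.8500·5.3750 + 0.1500·14.8750] = 6.0714; exercise value = 12.5000 > continuation, so V_d = 12.5000 (exercise)
Node 0 (S = 50): continuation = 1/1.12·[0.8500·2.5000 + 0.1500·12.5000] = 3.5714; exercise value = 10.0000 > continuation, so V_0 = 10.0000 (exercise)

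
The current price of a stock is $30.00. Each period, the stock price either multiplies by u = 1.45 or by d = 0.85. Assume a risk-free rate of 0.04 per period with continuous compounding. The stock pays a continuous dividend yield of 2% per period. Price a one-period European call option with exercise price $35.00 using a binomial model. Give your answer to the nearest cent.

$2.32

Per-period risk-free factor R = e^0.04 = 1.0408; dividend-adjusted growth = e^(0.04−0.02) = 1.0202.
Risk-neutral probability p = (1.0202 − 0.85)/(1.45 − 0.85) = 0.1702/0.6000 = 0.2837
Terminal stock prices: S_u = 43.5, S_d = 25.5
Terminal payoffs (S − K): max(8.5, 0) = 8.5, max(-9.5, 0) = 0
Node 0 (S = 30): V_0 = e^(−0.04)·[0.2837·8.5000 + 0.7163·0.0000] = 2.3166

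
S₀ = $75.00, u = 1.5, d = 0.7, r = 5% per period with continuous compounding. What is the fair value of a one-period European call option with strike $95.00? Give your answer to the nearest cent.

Risk-neutral probability p = (e^0.05 − 0.7)/(1.5 − 0.7) = 0.3513/0.8000 = 0.4391
Terminal stock prices: S_u = 112.5, S_d = 52.5
Terminal payoffs (S − K): max(17.5, 0) = 17.5, max(-42.5, 0) = 0
Node 0 (S = 75): V_0 = e^(−0.05)·[0.4391·17.5000 + 0.5609·0.0000] = 7.3093

$7.31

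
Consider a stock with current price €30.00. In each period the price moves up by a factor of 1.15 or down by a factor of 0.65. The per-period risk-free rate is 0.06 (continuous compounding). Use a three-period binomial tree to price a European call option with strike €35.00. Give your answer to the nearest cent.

Risk-neutral probability p = (e^0.06 − 0.65)/(1.15 − 0.65) = 0.4118/0.5000 = 0.8237
Terminal stock prices: S_uuu = 45.63, S_uud = 25.79, S_udd = 14.58, S_ddd = 8.239
Terminal payoffs (S − K): max(10.63, 0) = 10.63, max(-9.211, 0) = 0, max(-20.42, 0) = 0, max(-26.76, 0) = 0
Node uu (S = 39.67): V_uu = e^(−0.06)·[0.8237·10.6262 + 0.1763·0.0000] = 8.2428
Node ud (S = 22.43): V_ud = e^(−0.06)·[0.8237·0.0000 + 0.1763·0.0000] = 0.0000
Node dd (S = 12.68): V_dd = e^(−0.06)·[0.8237·0.0000 + 0.1763·0.0000] = 0.0000
Node u (S = 34.5): V_u = e^(−0.06)·[0.8237·8.2428 + 0.1763·0.0000] = 6.3940
Node d (S = 19.5): V_d = e^(−0.06)·[0.8237·0.0000 + 0.1763·0.0000] = 0.0000
Node 0 (S = 30): V_0 = e^(−0.06)·[0.8237·6.3940 + 0.1763·0.0000] = 4.9599

€4.96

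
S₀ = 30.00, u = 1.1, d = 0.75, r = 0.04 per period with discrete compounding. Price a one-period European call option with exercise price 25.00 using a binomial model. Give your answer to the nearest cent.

Risk-neutral probability p = (1 + 0.04 − 0.75)/(1.1 − 0.75) = 0.2900/0.3500 = 0.8286
Terminal stock prices: S_u = 33, S_d = 22.5
Terminal payoffs (S − K): max(8, 0) = 8, max(-2.5, 0) = 0
Node 0 (S = 30): V_0 = 1/1.04·[0.8286·8.0000 + 0.1714·0.0000] = 6.3736

6.37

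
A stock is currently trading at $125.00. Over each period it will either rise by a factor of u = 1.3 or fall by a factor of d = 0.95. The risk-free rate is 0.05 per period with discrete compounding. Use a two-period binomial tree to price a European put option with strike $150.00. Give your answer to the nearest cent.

$17.21

Risk-neutral probability p = (1 + 0.05 − 0.95)/(1.3 − 0.95) = 0.1000/0.3500 = 0.2857
Terminal stock prices: S_uu = 211.3, S_ud = 154.4, S_dd = 112.8
Terminal payoffs (K − S): max(-61.25, 0) = 0, max(-4.375, 0) = 0, max(37.19, 0) = 37.19
Node u (S = 162.5): V_u = 1/1.05·[0.2857·0.0000 + 0.7143·0.0000] = 0.0000
Node d (S = 118.8): V_d = 1/1.05·[0.2857·0.0000 + 0.7143·37.1875] = 25.2976
Node 0 (S = 125): V_0 = 1/1.05·[0.2857·0.0000 + 0.7143·25.2976] = 17.2093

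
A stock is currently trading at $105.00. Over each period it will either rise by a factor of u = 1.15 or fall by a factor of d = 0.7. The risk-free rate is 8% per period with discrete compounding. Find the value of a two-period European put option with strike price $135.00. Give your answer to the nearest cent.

$13.10

Risk-neutral probability p = (1 + 0.08 − 0.7)/(1.15 − 0.7) = 0.3800/0.4500 = 0.8444
Terminal stock prices: S_uu = 138.9, S_ud = 84.52, S_dd = 51.45
Terminal payoffs (K − S): max(-3.862, 0) = 0, max(50.48, 0) = 50.48, max(83.55, 0) = 83.55
Node u (S = 120.7): V_u = 1/1.08·[0.8444·0.0000 + 0.1556·50.4750] = 7.2701
Node d (S = 73.5): V_d = 1/1.08·[0.8444·50.4750 + 0.1556·83.5500] = 51.5000
Node 0 (S = 105): V_0 = 1/1.08·[0.8444·7.2701 + 0.1556·51.5000] = 13.1021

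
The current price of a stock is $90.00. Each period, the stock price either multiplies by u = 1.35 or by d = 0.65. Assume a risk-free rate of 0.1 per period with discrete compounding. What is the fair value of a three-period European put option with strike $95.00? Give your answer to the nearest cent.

$10.48

Risk-neutral probability p = (1 + 0.1 − 0.65)/(1.35 − 0.65) = 0.4500/0.7000 = 0.6429
Terminal stock prices: S_uuu = 221.4, S_uud = 106.6, S_udd = 51.33, S_ddd = 24.72
Terminal payoffs (K − S): max(-126.4, 0) = 0, max(-11.62, 0) = 0, max(43.67, 0) = 43.67, max(70.28, 0) = 70.28
Node uu (S = 164): V_uu = 1/1.1·[0.6429·0.0000 + 0.3571·0.0000] = 0.0000
Node ud (S = 78.98): V_ud = 1/1.1·[0.6429·0.0000 + 0.3571·43.6662] = 14.1774
Node dd (S = 38.03): V_dd = 1/1.1·[0.6429·43.6662 + 0.3571·70.2837] = 48.3386
Node u (S = 121.5): V_u = 1/1.1·[0.6429·0.0000 + 0.3571·14.1774] = 4.6030
Node d (S = 58.5): V_d = 1/1.1·[0.6429·14.1774 + 0.3571·48.3386] = 23.9798
Node 0 (S = 90): V_0 = 1/1.1·[0.6429·4.6030 + 0.3571·23.9798] = 10.4757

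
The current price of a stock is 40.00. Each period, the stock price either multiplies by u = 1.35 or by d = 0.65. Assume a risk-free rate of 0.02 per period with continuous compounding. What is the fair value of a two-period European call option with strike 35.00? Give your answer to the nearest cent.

Risk-neutral probability p = (e^0.02 − 0.65)/(1.35 − 0.65) = 0.3702/0.7000 = 0.5289
Terminal stock prices: S_uu = 72.9, S_ud = 35.1, S_dd = 16.9
Terminal payoffs (S − K): max(37.9, 0) = 37.9, max(0.1, 0) = 0.1, max(-18.1, 0) = 0
Node u (S = 54): V_u = e^(−0.02)·[0.5289·37.9000 + 0.4711·0.1000] = 19.6930
Node d (S = 26): V_d = e^(−0.02)·[0.5289·0.1000 + 0.4711·0.0000] = 0.0518
Node 0 (S = 40): V_0 = e^(−0.02)·[0.5289·19.6930 + 0.4711·0.0518] = 10.2326

10.23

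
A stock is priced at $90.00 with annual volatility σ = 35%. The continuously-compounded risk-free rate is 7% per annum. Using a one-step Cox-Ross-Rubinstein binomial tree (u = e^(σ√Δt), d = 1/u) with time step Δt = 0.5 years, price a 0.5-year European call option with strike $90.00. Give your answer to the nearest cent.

$12.44

CRR parameters: u = e^(σ√Δt) = e^(0.35·√0.5) = 1.2808, d = 1/u = 0.7808
Per-period rate: rΔt = 0.07·0.5 = 0.035, so R = e^0.035 = 1.0356
Risk-neutral probability p = (e^0.035 − 0.7808)/(1.2808 − 0.7808) = 0.2549/0.5000 = 0.5097
Terminal stock prices: S_u = 115.3, S_d = 70.27
Terminal payoffs (S − K): max(25.27, 0) = 25.27, max(-19.73, 0) = 0
Node 0 (S = 90): V_0 = e^(−0.035)·[0.5097·25.2723 + 0.4903·0.0000] = 12.4376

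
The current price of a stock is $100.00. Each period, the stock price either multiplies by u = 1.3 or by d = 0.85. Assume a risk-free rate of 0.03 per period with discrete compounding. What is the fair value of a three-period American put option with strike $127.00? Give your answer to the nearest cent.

$28.82

Risk-neutral probability p = (1 + 0.03 − 0.85)/(1.3 − 0.85) = 0.1800/0.4500 = 0.4000
Terminal stock prices: S_uuu = 219.7, S_uud = 143.7, S_udd = 93.92, S_ddd = 61.41
Terminal payoffs (K − S): max(-92.7, 0) = 0, max(-16.65, 0) = 0, max(33.08, 0) = 33.08, max(65.59, 0) = 65.59
Node uu (S = 169): continuation = 1/1.03·[0.4000·0.0000 + 0.6000·0.0000] = 0.0000; exercise value = 0.0000 ≤ continuation, so V_uu = 0.0000
Node ud (S = 110.5): continuation = 1/1.03·[0.4000·0.0000 + 0.6000·33.0750] = 19.2670; exercise value = 16.5000 ≤ continuation, so V_ud = 19.2670
Node dd (S = 72.25): continuation = 1/1.03·[0.4000·33.0750 + 0.6000·65.5875] = 51.0510; exercise value = 54.7500 > continuation, so V_dd = 54.7500 (exercise)
Node u (S = 130): continuation = 1/1.03·[0.4000·0.0000 + 0.6000·19.2670] = 11.2235; exercise value = 0.0000 ≤ continuation, so V_u = 11.2235
Node d (S = 85): continuation = 1/1.03·[0.4000·19.2670 + 0.6000·54.7500] = 39.3755; exercise value = 42.0000 > continuation, so V_d = 42.0000 (exercise)
Node 0 (S = 100): continuation = 1/1.03·[0.4000·11.2235 + 0.6000·42.0000] = 28.8247; exercise value = 27.0000 ≤ continuation, so V_0 = 28.8247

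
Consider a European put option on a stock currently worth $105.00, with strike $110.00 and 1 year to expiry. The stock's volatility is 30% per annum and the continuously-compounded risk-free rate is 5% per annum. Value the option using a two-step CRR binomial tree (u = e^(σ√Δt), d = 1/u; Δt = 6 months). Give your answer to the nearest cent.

CRR parameters: u = e^(σ√Δt) = e^(0.3·√0.5) = 1.2363, d = 1/u = 0.8089
Per-period rate: rΔt = 0.05·0.5 = 0.025, so R = e^0.025 = 1.0253
Risk-neutral probability p = (e^0.025 − 0.8089)/(1.2363 − 0.8089) = 0.2165/0.4275 = 0.5064
Terminal stock prices: S_uu = 160.5, S_ud = 105, S_dd = 68.7
Terminal payoffs (K − S): max(-50.49, 0) = 0, max(5, 0) = 5, max(41.3, 0) = 41.3
Node u (S = 129.8): V_u = e^(−0.025)·[0.5064·0.0000 + 0.4936·5.0000] = 2.4071
Node d (S = 84.93): V_d = e^(−0.025)·[0.5064·5.0000 + 0.4936·41.3036] = 22.3540
Node 0 (S = 105): V_0 = e^(−0.025)·[0.5064·2.4071 + 0.4936·22.3540] = 11.9506

$11.95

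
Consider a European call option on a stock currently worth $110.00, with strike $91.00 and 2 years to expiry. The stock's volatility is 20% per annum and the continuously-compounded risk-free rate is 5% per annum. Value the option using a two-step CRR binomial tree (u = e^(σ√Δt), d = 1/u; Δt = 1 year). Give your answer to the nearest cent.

CRR parameters: u = e^(σ√Δt) = e^(0.2·√1) = 1.2214, d = 1/u = 0.8187
Per-period rate: rΔt = 0.05·1 = 0.05, so R = e^0.05 = 1.0513
Risk-neutral probability p = (e^0.05 − 0.8187)/(1.2214 − 0.8187) = 0.2325/0.4027 = 0.5775
Terminal stock prices: S_uu = 164.1, S_ud = 110, S_dd = 73.74
Terminal payoffs (S − K): max(73.1, 0) = 73.1, max(19, 0) = 19, max(-17.26, 0) = 0
Node u (S = 134.4): V_u = e^(−0.05)·[0.5775·73.1007 + 0.4225·19.0000] = 47.7924
Node d (S = 90.06): V_d = e^(−0.05)·[0.5775·19.0000 + 0.4225·0.0000] = 10.4372
Node 0 (S = 110): V_0 = e^(−0.05)·[0.5775·47.7924 + 0.4225·10.4372] = 30.4485

$30.45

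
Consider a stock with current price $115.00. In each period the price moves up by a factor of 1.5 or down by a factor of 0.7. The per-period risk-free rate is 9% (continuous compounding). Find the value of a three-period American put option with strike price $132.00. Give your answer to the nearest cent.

Risk-neutral probability p = (e^0.09 − 0.7)/(1.5 − 0.7) = 0.3942/0.8000 = 0.4927
Terminal stock prices: S_uuu = 388.1, S_uud = 181.1, S_udd = 84.52, S_ddd = 39.44
Terminal payoffs (K − S): max(-256.1, 0) = 0, max(-49.12, 0) = 0, max(47.48, 0) = 47.48, max(92.56, 0) = 92.56
Node uu (S = 258.8): continuation = e^(−0.09)·[0.4927·0.0000 + 0.5073·0.0000] = 0.0000; exercise value = 0.0000 ≤ continuation, so V_uu = 0.0000
Node ud (S = 120.7): continuation = e^(−0.09)·[0.4927·0.0000 + 0.5073·47.4750] = 22.0104; exercise value = 11.2500 ≤ continuation, so V_ud = 22.0104
Node dd (S = 56.35): continuation = e^(−0.09)·[0.4927·47.4750 + 0.5073·92.5550] = 64.2889; exercise value = 75.6500 > continuation, so V_dd = 75.6500 (exercise)
Node u (S = 172.5): continuation = e^(−0.09)·[0.4927·0.0000 + 0.5073·22.0104] = 10.2045; exercise value = 0.0000 ≤ continuation, so V_u = 10.2045
Node d (S = 80.5): continuation = e^(−0.09)·[0.4927·22.0104 + 0.5073·75.6500] = 44.9844; exercise value = 51.5000 > continuation, so V_d = 51.5000 (exercise)
Node 0 (S = 115): continuation = e^(−0.09)·[0.4927·10.2045 + 0.5073·51.5000] = 28.4717; exercise value = 17.0000 ≤ continuation, so V_0 = 28.4717

$28.47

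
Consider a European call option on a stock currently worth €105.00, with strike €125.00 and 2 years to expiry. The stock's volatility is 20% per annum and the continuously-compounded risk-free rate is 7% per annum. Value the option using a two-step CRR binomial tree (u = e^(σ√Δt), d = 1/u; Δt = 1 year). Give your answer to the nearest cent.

CRR parameters: u = e^(σ√Δt) = e^(0.2·√1) = 1.2214, d = 1/u = 0.8187
Per-period rate: rΔt = 0.07·1 = 0.07, so R = e^0.07 = 1.0725
Risk-neutral probability p = (e^0.07 − 0.8187)/(1.2214 − 0.8187) = 0.2538/0.4027 = 0.6302
Terminal stock prices: S_uu = 156.6, S_ud = 105, S_dd = 70.38
Terminal payoffs (S − K): max(31.64, 0) = 31.64, max(-20, 0) = 0, max(-54.62, 0) = 0
Node u (S = 128.2): V_u = e^(−0.07)·[0.6302·31.6416 + 0.3698·0.0000] = 18.5934
Node d (S = 85.97): V_d = e^(−0.07)·[0.6302·0.0000 + 0.3698·0.0000] = 0.0000
Node 0 (S = 105): V_0 = e^(−0.07)·[0.6302·18.5934 + 0.3698·0.0000] = 10.9260

€10.93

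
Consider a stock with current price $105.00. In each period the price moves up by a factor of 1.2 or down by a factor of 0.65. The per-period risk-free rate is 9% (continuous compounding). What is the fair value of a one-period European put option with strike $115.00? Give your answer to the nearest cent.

Risk-neutral probability p = (e^0.09 − 0.65)/(1.2 − 0.65) = 0.4442/0.5500 = 0.8076
Terminal stock prices: S_u = 126, S_d = 68.25
Terminal payoffs (K − S): max(-11, 0) = 0, max(46.75, 0) = 46.75
Node 0 (S = 105): V_0 = e^(−0.09)·[0.8076·0.0000 + 0.1924·46.7500] = 8.2210

$8.22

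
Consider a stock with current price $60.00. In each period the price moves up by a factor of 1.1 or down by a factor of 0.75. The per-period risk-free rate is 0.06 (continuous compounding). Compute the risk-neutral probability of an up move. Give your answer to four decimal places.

p = 0.8910

Risk-neutral probability p = (e^0.06 − 0.75)/(1.1 − 0.75) = 0.3118/0.3500 = 0.8910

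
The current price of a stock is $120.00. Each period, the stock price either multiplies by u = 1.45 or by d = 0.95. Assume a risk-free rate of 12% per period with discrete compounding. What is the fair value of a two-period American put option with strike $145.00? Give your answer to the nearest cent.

Risk-neutral probability p = (1 + 0.12 − 0.95)/(1.45 − 0.95) = 0.1700/0.5000 = 0.3400
Terminal stock prices: S_uu = 252.3, S_ud = 165.3, S_dd = 108.3
Terminal payoffs (K − S): max(-107.3, 0) = 0, max(-20.3, 0) = 0, max(36.7, 0) = 36.7
Node u (S = 174): continuation = 1/1.12·[0.3400·0.0000 + 0.6600·0.0000] = 0.0000; exercise value = 0.0000 ≤ continuation, so V_u = 0.0000
Node d (S = 114): continuation = 1/1.12·[0.3400·0.0000 + 0.6600·36.7000] = 21.6268; exercise value = 31.0000 > continuation, so V_d = 31.0000 (exercise)
Node 0 (S = 120): continuation = 1/1.12·[0.3400·0.0000 + 0.6600·31.0000] = 18.2679; exercise value = 25.0000 > continuation, so V_0 = 25.0000 (exercise)

$25.00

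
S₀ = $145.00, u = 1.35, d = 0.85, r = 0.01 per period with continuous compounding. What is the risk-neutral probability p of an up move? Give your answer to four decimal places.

Risk-neutral probability p = (e^0.01 − 0.85)/(1.35 − 0.85) = 0.1601/0.5000 = 0.3201

p = 0.3201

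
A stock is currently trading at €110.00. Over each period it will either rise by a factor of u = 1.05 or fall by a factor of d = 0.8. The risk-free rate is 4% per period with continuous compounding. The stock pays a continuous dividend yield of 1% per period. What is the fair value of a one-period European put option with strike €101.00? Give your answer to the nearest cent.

Per-period risk-free factor R = e^0.04 = 1.0408; dividend-adjusted growth = e^(0.04−0.01) = 1.0305.
Risk-neutral probability p = (1.0305 − 0.8)/(1.05 − 0.8) = 0.2305/0.2500 = 0.9218
Terminal stock prices: S_u = 115.5, S_d = 88
Terminal payoffs (K − S): max(-14.5, 0) = 0, max(13, 0) = 13
Node 0 (S = 110): V_0 = e^(−0.04)·[0.9218·0.0000 + 0.0782·13.0000] = 0.9765

€0.98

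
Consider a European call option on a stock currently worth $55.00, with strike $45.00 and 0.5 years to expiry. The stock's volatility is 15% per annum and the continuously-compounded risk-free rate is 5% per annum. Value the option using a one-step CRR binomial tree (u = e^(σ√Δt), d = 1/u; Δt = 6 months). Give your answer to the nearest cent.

$11.11

CRR parameters: u = e^(σ√Δt) = e^(0.15·√0.5) = 1.1119, d = 1/u = 0.8994
Per-period rate: rΔt = 0.05·0.5 = 0.025, so R = e^0.025 = 1.0253
Risk-neutral probability p = (e^0.025 − 0.8994)/(1.1119 − 0.8994) = 0.1259/0.2125 = 0.5926
Terminal stock prices: S_u = 61.15, S_d = 49.47
Terminal payoffs (S − K): max(16.15, 0) = 16.15, max(4.465, 0) = 4.465
Node 0 (S = 55): V_0 = e^(−0.025)·[0.5926·16.1542 + 0.4074·4.4651] = 11.1111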